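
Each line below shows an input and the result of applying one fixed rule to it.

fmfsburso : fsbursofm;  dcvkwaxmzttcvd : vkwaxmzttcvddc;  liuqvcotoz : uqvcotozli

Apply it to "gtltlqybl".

ltlqyblgt

What's happening: move the first 2 characters to the end (rotate left by 2).
For "gtltlqybl" the result is "ltlqyblgt".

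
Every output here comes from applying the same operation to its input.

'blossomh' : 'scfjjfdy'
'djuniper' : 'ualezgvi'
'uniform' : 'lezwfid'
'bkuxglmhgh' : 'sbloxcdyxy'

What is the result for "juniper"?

alezgvi

Looking at the pairs, the operation is to shift every letter 9 places backward in the alphabet (wrapping around).
Doing the same to "juniper": "alezgvi".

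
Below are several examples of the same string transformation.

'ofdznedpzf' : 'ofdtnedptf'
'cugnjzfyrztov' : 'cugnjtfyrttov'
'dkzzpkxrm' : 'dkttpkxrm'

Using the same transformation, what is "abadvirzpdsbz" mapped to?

In each case the input is transformed by: replace every "z" with "t".
Doing the same to "abadvirzpdsbz": "abadvirtpdsbt".

abadvirtpdsbt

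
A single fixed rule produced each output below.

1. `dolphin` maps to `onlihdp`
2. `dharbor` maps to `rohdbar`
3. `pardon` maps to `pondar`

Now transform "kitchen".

nkihect

In each case the input is transformed by: sort the characters into reverse alphabetical order, then move the first character to the end.
On "kitchen": the first step gives "tnkihec", and the second then gives "nkihect".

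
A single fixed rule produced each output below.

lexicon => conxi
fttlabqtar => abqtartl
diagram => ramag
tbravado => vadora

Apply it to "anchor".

orch

The pattern: delete the first 2 characters, then move the first 2 characters to the end (rotate left by 2).
So "anchor" becomes "orch".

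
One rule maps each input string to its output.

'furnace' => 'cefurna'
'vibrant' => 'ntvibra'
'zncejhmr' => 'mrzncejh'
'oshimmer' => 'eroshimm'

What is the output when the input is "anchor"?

What's happening: move the last 2 characters to the front (rotate right by 2).
So "anchor" becomes "oranch".

oranch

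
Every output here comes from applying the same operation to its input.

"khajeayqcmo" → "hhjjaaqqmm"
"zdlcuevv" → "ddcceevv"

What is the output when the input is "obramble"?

Rule — keep every other character starting from the second (positions 2nd, 4th, 6th, ...), then double every character.
"obramble" → "babe" → "bbaabbee".

bbaabbee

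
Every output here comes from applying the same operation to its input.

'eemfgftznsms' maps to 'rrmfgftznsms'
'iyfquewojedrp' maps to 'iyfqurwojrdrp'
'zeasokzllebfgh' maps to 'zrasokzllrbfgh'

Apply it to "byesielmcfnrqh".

byrsirlmcfnrqh

The transformation: replace every "e" with "r".
Doing the same to "byesielmcfnrqh": "byrsirlmcfnrqh".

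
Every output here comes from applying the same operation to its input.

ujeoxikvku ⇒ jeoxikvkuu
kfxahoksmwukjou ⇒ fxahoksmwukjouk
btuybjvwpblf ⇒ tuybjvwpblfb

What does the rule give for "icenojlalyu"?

The pattern: move the first character to the end.
For "icenojlalyu" the result is "cenojlalyui".

cenojlalyui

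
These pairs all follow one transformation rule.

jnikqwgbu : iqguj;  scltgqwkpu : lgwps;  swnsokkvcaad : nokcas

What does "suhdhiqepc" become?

The rule is to keep every other character starting from the first (positions 1st, 3rd, 5th, ...), then move the first character to the end.
"suhdhiqepc" → "shhqp" → "hhqps".

hhqps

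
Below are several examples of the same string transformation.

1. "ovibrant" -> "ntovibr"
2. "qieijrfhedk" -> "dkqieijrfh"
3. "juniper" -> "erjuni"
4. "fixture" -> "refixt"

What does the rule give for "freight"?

htfrei

In each case the input is transformed by: move the last 3 characters to the front (rotate right by 3), then delete the first character.
For "freight" the result is "htfrei".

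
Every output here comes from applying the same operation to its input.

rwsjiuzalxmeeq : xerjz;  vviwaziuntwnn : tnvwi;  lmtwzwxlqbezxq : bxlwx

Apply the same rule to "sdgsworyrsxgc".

scssr

The rule is to keep one character in every 3, starting at position 1 (positions 1st, 4th, 7th, ...), then move the first 3 characters to the end (rotate left by 3).
Working it through for "sdgsworyrsxgc": intermediate "ssrsc", final "scssr".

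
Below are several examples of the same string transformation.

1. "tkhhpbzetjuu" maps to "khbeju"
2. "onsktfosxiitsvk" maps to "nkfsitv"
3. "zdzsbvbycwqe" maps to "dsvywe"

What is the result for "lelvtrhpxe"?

The transformation: keep every other character starting from the second (positions 2nd, 4th, 6th, ...).
Applying that to "lelvtrhpxe" gives "evrpe".

evrpe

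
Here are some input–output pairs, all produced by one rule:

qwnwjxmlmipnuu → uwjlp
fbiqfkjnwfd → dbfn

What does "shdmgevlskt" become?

thgl

Looking at the pairs, the operation is to keep one character in every 3, starting at position 2 (positions 2nd, 5th, 8th, ...), then move the last character to the front.
Starting from "shdmgevlskt": after the first operation, "hglt"; after the second, "thgl".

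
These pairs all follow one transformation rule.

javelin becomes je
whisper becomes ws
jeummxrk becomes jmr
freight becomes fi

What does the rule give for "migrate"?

Looking at the pairs, the operation is to move the last character to the front, then keep one character in every 3, starting at position 2 (positions 2nd, 5th, 8th, ...).
So "migrate" becomes "mr".
(Check on "jeummxrk": → "kjeummxr" → "jmr" ✓)

mr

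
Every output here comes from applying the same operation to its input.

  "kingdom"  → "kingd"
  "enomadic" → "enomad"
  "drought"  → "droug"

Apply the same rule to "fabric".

Looking at the pairs, the operation is to delete the last 2 characters.
Applying that to "fabric" gives "fabr".

fabr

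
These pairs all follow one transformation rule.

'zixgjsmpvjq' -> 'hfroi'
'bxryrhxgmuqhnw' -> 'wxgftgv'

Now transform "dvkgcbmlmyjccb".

The transformation: keep every other character starting from the second (positions 2nd, 4th, 6th, ...), then shift every letter 1 place backward in the alphabet (wrapping around).
For "dvkgcbmlmyjccb" the result is "ufakxba".

ufakxba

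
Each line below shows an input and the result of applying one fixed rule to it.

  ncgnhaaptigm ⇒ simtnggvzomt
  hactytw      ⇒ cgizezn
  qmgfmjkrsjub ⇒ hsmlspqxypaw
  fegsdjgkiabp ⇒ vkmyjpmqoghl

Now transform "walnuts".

Each output is the input with this applied: swap the first and last characters, then shift every letter 6 places forward in the alphabet (wrapping around).
"walnuts" → "salnutw" → "ygrtazc".

ygrtazc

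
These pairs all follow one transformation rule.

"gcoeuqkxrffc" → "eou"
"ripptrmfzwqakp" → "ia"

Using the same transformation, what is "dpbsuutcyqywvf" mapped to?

uu

Looking at the pairs, the operation is to swap each adjacent pair of characters (1↔2, 3↔4, ...), then keep only the vowels.
For "dpbsuutcyqywvf", step one produces "pdsbuuctqywyfv"; step two turns that into "uu".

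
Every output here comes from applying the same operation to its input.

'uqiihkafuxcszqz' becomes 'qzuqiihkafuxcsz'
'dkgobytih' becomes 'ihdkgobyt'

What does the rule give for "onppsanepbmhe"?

The transformation: move the last 2 characters to the front (rotate right by 2).
"onppsanepbmhe" → "heonppsanepbm".

heonppsanepbm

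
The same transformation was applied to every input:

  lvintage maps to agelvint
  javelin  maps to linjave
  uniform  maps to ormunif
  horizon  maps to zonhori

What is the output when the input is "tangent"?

What's happening: move the last 3 characters to the front (rotate right by 3).
Doing the same to "tangent": "enttang".

enttang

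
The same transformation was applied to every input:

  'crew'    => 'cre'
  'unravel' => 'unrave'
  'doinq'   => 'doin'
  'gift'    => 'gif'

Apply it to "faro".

far

The transformation: delete the last character.
Applying that to "faro" gives "far".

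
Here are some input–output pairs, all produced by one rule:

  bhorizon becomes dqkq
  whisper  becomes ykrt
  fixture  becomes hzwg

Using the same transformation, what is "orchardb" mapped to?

qecf

Each output is the input with this applied: shift every letter 2 places forward in the alphabet (wrapping around), then keep every other character starting from the first (positions 1st, 3rd, 5th, ...).
On "orchardb": the first step gives "qtejctfd", and the second then gives "qecf".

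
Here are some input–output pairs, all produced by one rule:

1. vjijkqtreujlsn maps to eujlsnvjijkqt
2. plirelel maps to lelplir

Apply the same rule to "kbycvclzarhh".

Rule — swap the front and back halves of the string, then delete the first character.
Applying both steps to "kbycvclzarhh": "lzarhhkbycvc", then "zarhhkbycvc".

zarhhkbycvc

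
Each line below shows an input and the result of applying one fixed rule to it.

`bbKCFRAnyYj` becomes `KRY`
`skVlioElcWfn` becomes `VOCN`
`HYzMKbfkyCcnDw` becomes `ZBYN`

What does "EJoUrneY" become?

Looking at the pairs, the operation is to keep one character in every 3, starting at position 3 (positions 3rd, 6th, 9th, ...), then convert every letter to uppercase.
Working it through for "EJoUrneY": intermediate "on", final "ON".

ON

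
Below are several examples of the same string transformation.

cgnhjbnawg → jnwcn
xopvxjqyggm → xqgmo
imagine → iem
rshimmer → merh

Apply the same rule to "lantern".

Each output is the input with this applied: move the first 3 characters to the end (rotate left by 3), then keep every other character starting from the second (positions 2nd, 4th, 6th, ...).
For "lantern", step one produces "ternlan"; step two turns that into "ena".

ena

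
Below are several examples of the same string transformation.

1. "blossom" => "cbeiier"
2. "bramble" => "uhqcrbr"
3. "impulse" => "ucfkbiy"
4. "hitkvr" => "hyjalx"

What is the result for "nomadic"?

Each output is the input with this applied: shift every letter 10 places backward in the alphabet (wrapping around), then swap the first and last characters.
For "nomadic", step one produces "decqtys"; step two turns that into "secqtyd".

secqtyd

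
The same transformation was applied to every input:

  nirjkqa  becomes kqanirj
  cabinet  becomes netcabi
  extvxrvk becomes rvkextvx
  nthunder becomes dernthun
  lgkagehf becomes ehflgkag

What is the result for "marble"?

The pattern: move the last 3 characters to the front (rotate right by 3).
Applying that to "marble" gives "blemar".

blemar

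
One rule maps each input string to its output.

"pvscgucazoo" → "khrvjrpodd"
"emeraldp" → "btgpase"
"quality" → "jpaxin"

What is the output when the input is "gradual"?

gpsjpa

In each case the input is transformed by: shift every letter 11 places backward in the alphabet (wrapping around), then delete the first character.
On "gradual" that produces "gpsjpa".
(Check on "emeraldp": → "tbtgpase" → "btgpase" ✓)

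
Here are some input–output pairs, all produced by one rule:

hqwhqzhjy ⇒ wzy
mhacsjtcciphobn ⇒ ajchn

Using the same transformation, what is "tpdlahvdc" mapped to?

dhc

In each case the input is transformed by: keep one character in every 3, starting at position 3 (positions 3rd, 6th, 9th, ...).
For "tpdlahvdc" the result is "dhc".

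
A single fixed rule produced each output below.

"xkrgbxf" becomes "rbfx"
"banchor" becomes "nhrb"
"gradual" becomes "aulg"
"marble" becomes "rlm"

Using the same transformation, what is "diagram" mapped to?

The transformation: keep every other character starting from the first (positions 1st, 3rd, 5th, ...), then move the first character to the end.
Working it through for "diagram": intermediate "darm", final "armd".

armd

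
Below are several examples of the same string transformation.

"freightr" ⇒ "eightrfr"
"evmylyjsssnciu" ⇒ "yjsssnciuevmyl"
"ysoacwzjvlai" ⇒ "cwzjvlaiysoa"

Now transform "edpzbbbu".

Looking at the pairs, the operation is to swap the front and back halves of the string, then move the last 2 characters to the front (rotate right by 2).
Applying both steps to "edpzbbbu": "bbbuedpz", then "pzbbbued".

pzbbbued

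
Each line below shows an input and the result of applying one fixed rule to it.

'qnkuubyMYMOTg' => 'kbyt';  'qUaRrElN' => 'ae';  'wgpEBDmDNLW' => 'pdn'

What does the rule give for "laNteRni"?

nr

Looking at the pairs, the operation is to keep one character in every 3, starting at position 3 (positions 3rd, 6th, 9th, ...), then convert every letter to lowercase.
Starting from "laNteRni": after the first operation, "NR"; after the second, "nr".
(Check on "qnkuubyMYMOTg": → "kbYT" → "kbyt" ✓)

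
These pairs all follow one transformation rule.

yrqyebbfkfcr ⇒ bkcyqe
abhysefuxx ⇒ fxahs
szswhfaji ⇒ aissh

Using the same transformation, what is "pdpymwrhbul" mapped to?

What's happening: keep every other character starting from the first (positions 1st, 3rd, 5th, ...), then move the first 3 characters to the end (rotate left by 3).
On "pdpymwrhbul": the first step gives "ppmrbl", and the second then gives "rblppm".

rblppm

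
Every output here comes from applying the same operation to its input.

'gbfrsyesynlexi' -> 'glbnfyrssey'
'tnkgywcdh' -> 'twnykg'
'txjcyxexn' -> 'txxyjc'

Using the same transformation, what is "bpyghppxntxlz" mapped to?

Rule — delete the last 3 characters, then take characters alternately from the front and the back (1st, last, 2nd, 2nd-last, ...).
"bpyghppxntxlz" → "bpyghppxnt" → "btpnyxgphp".

btpnyxgphp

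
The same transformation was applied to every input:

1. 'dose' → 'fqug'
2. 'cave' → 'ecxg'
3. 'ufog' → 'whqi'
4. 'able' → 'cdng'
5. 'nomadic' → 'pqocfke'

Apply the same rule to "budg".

The pattern: shift every letter 2 places forward in the alphabet (wrapping around).
So "budg" becomes "dwfi".

dwfi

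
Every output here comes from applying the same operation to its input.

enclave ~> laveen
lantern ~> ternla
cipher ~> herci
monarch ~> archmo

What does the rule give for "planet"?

The rule is to move the first 3 characters to the end (rotate left by 3), then delete the last character.
For "planet", step one produces "netpla"; step two turns that into "netpl".

netpl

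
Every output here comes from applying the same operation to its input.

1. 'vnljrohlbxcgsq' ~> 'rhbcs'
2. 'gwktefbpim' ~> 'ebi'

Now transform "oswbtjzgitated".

tziae

The transformation: delete the first 3 characters, then keep every other character starting from the second (positions 2nd, 4th, 6th, ...).
Applying both steps to "oswbtjzgitated": "btjzgitated", then "tziae".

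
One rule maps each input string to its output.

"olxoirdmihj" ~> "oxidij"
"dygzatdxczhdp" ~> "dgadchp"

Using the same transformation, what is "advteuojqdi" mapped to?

The pattern: keep every other character starting from the first (positions 1st, 3rd, 5th, ...).
Applying that to "advteuojqdi" gives "aveoqi".

aveoqi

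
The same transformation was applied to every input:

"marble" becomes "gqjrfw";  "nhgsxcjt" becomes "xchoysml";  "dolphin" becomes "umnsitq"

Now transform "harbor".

Rule — move the first 3 characters to the end (rotate left by 3), then shift every letter 5 places forward in the alphabet (wrapping around).
For "harbor", step one produces "borhar"; step two turns that into "gtwmfw".

gtwmfw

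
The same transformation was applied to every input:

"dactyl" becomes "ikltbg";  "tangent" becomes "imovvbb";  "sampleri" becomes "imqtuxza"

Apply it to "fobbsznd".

jjlnvwah

Looking at the pairs, the operation is to sort the characters into alphabetical order, then shift every letter 8 places forward in the alphabet (wrapping around).
On "fobbsznd": the first step gives "bbdfnosz", and the second then gives "jjlnvwah".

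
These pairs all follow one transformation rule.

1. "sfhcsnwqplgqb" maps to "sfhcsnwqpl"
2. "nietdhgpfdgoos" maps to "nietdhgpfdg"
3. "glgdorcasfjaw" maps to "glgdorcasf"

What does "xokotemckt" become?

What's happening: delete the last 3 characters.
So "xokotemckt" becomes "xokotem".

xokotem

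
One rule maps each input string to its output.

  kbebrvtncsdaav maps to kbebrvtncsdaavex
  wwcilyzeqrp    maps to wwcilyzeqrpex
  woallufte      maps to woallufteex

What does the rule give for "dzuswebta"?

What's happening: append "ex".
Doing the same to "dzuswebta": "dzuswebtaex".

dzuswebtaex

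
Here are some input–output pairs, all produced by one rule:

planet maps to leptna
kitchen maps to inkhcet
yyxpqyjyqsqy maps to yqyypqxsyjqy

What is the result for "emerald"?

mdearle

In each case the input is transformed by: swap each adjacent pair of characters (1↔2, 3↔4, ...), then take characters alternately from the front and the back (1st, last, 2nd, 2nd-last, ...).
Working it through for "emerald": intermediate "merelad", final "mdearle".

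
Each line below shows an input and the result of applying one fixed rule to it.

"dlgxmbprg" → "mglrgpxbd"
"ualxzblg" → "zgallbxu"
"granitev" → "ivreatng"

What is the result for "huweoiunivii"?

In each case the input is transformed by: take characters alternately from the front and the back (1st, last, 2nd, 2nd-last, ...), then swap the first and last characters.
Working it through for "huweoiunivii": intermediate "hiuiwveioniu", final "uiuiwveionih".

uiuiwveionih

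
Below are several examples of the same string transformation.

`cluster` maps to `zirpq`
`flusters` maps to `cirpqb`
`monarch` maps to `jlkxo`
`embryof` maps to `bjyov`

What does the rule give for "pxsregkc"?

mupobd

Each output is the input with this applied: delete the last 2 characters, then shift every letter 3 places backward in the alphabet (wrapping around).
For "pxsregkc", step one produces "pxsreg"; step two turns that into "mupobd".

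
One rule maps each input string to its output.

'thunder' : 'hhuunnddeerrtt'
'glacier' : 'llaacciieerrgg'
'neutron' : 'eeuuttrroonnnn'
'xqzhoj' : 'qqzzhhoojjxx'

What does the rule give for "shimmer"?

The transformation: double every character, then move the first 2 characters to the end (rotate left by 2).
"shimmer" → "hhiimmmmeerrss".

hhiimmmmeerrss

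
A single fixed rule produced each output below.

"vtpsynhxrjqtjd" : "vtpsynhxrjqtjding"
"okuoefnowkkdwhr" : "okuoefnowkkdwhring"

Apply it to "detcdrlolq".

In each case the input is transformed by: append "ing".
On "detcdrlolq" that produces "detcdrlolqing".

detcdrlolqing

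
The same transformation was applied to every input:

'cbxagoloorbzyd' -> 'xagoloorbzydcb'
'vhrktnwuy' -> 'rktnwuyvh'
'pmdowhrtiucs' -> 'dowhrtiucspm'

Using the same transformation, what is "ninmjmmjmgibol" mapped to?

nmjmmjmgibolni

Rule — move the first 2 characters to the end (rotate left by 2).
For "ninmjmmjmgibol" the result is "nmjmmjmgibolni".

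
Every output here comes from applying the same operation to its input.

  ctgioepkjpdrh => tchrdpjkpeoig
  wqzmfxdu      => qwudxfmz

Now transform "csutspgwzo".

The transformation: reverse the string, then move the last 2 characters to the front (rotate right by 2).
Applying both steps to "csutspgwzo": "ozwgpstusc", then "scozwgpstu".
(Check on "ctgioepkjpdrh": → "hrdpjkpeoigtc" → "tchrdpjkpeoig" ✓)

scozwgpstu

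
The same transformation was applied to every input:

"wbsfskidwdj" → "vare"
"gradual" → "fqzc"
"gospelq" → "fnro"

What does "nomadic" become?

The transformation: shift every letter 1 place backward in the alphabet (wrapping around), then keep only the first 4 characters.
For "nomadic", step one produces "mnlzchb"; step two turns that into "mnlz".
(Check on "gradual": → "fqzctzk" → "fqzc" ✓)

mnlz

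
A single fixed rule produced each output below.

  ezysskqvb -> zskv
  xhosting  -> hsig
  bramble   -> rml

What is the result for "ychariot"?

Rule — keep every other character starting from the second (positions 2nd, 4th, 6th, ...).
So "ychariot" becomes "cait".

cait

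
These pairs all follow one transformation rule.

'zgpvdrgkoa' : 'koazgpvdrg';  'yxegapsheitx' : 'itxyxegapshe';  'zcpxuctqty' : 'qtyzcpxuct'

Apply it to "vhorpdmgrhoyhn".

The rule is to move the last 3 characters to the front (rotate right by 3).
Applying that to "vhorpdmgrhoyhn" gives "yhnvhorpdmgrho".

yhnvhorpdmgrho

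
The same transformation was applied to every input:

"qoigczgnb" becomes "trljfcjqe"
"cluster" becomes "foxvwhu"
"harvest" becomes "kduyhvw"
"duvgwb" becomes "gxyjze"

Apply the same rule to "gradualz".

judgxdoc

Each output is the input with this applied: shift every letter 3 places forward in the alphabet (wrapping around).
Doing the same to "gradualz": "judgxdoc".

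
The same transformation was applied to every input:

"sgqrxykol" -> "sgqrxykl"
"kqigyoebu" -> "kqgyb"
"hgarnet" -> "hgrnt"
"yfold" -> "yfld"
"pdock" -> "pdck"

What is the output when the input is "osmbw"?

smbw

Each output is the input with this applied: remove every vowel.
"osmbw" → "smbw".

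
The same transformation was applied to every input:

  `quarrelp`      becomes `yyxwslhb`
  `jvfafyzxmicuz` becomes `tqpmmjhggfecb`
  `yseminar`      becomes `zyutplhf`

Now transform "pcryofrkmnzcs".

The rule is to shift every letter 7 places forward in the alphabet (wrapping around), then sort the characters into reverse alphabetical order.
Applying both steps to "pcryofrkmnzcs": "wjyfvmyrtugjz", then "zyywvutrmjjgf".

zyywvutrmjjgf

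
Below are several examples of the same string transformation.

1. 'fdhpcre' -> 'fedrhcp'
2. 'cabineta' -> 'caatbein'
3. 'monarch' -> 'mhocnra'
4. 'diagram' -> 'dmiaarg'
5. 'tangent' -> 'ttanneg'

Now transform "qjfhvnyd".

qdjyfnhv

Each output is the input with this applied: take characters alternately from the front and the back (1st, last, 2nd, 2nd-last, ...).
For "qjfhvnyd" the result is "qdjyfnhv".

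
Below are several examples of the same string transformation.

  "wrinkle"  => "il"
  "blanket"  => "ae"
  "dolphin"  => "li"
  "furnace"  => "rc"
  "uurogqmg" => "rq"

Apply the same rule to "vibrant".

In each case the input is transformed by: keep one character in every 3, starting at position 3 (positions 3rd, 6th, 9th, ...).
On "vibrant" that produces "bn".

bn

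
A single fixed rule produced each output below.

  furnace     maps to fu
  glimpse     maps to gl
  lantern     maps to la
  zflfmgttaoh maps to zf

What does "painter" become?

pa

Rule — keep only the first 2 characters.
"painter" → "pa".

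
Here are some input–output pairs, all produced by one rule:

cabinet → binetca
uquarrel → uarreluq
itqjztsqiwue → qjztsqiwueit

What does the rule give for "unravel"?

The transformation: move the first 2 characters to the end (rotate left by 2).
Applying that to "unravel" gives "ravelun".

ravelun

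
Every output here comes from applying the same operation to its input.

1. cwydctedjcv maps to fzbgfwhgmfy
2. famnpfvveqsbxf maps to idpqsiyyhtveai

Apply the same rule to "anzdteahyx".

dqcgwhdkba

What's happening: shift every letter 3 places forward in the alphabet (wrapping around).
So "anzdteahyx" becomes "dqcgwhdkba".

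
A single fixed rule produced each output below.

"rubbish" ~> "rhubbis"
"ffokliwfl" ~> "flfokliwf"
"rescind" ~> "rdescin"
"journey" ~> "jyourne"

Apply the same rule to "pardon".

pnardo

The transformation: swap the first and last characters, then move the last character to the front.
For "pardon", step one produces "nardop"; step two turns that into "pnardo".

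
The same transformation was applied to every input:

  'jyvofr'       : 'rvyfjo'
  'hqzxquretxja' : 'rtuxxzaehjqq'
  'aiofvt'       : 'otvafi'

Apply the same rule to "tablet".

Each output is the input with this applied: sort the characters into alphabetical order, then swap the front and back halves of the string.
Starting from "tablet": after the first operation, "abeltt"; after the second, "lttabe".
(Check on "jyvofr": → "fjorvy" → "rvyfjo" ✓)

lttabe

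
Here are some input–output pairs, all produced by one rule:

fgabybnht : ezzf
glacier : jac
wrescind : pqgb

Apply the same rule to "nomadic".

The pattern: shift every letter 2 places backward in the alphabet (wrapping around), then keep every other character starting from the second (positions 2nd, 4th, 6th, ...).
Working it through for "nomadic": intermediate "lmkybga", final "myg".

myg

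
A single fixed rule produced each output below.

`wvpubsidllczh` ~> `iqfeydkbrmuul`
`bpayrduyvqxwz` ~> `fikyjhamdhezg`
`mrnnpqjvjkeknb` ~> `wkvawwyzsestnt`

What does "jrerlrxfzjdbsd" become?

bmsanauagoismk

Rule — shift every letter 9 places forward in the alphabet (wrapping around), then move the last 2 characters to the front (rotate right by 2).
Applying both steps to "jrerlrxfzjdbsd": "sanauagoismkbm", then "bmsanauagoismk".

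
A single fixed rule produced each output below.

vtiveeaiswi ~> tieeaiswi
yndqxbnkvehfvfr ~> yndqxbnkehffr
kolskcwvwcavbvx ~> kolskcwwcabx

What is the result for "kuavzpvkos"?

The transformation: remove every "v".
Applying that to "kuavzpvkos" gives "kuazpkos".

kuazpkos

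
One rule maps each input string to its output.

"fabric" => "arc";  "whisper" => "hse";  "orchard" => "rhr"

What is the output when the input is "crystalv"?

rsav

What's happening: keep every other character starting from the second (positions 2nd, 4th, 6th, ...).
On "crystalv" that produces "rsav".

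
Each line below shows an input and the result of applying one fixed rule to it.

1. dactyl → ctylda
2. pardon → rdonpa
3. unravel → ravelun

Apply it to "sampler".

Looking at the pairs, the operation is to move the first 2 characters to the end (rotate left by 2).
On "sampler" that produces "mplersa".

mplersa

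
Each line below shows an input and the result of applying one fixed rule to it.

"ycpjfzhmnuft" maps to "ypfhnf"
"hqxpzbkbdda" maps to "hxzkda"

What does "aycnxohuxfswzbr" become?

acxhxszr

What's happening: keep every other character starting from the first (positions 1st, 3rd, 5th, ...).
Applying that to "aycnxohuxfswzbr" gives "acxhxszr".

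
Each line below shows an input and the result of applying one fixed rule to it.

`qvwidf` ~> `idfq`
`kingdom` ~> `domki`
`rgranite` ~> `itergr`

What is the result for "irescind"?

Looking at the pairs, the operation is to move the last 3 characters to the front (rotate right by 3), then delete the last 2 characters.
Working it through for "irescind": intermediate "indiresc", final "indire".

indire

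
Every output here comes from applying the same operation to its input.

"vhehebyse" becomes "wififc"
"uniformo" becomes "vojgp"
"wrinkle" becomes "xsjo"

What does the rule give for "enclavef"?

The rule is to shift every letter 1 place forward in the alphabet (wrapping around), then delete the last 3 characters.
Applying both steps to "enclavef": "fodmbwfg", then "fodmb".
(Check on "wrinkle": → "xsjolmf" → "xsjo" ✓)

fodmb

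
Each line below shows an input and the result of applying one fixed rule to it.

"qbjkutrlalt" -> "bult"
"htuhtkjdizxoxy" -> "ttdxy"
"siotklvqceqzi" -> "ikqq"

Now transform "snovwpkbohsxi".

nwbs

The pattern: keep one character in every 3, starting at position 2 (positions 2nd, 5th, 8th, ...).
Doing the same to "snovwpkbohsxi": "nwbs".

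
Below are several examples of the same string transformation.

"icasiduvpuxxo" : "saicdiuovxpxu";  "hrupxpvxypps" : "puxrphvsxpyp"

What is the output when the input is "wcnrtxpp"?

rntcxwpp

The transformation: move the first 3 characters to the end (rotate left by 3), then take characters alternately from the front and the back (1st, last, 2nd, 2nd-last, ...).
Starting from "wcnrtxpp": after the first operation, "rtxppwcn"; after the second, "rntcxwpp".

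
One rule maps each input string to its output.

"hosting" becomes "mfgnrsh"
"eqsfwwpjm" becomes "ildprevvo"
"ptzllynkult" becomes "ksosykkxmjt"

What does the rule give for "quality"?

sxptzkh

In each case the input is transformed by: shift every letter 1 place backward in the alphabet (wrapping around), then move the last 2 characters to the front (rotate right by 2).
Applying both steps to "quality": "ptzkhsx", then "sxptzkh".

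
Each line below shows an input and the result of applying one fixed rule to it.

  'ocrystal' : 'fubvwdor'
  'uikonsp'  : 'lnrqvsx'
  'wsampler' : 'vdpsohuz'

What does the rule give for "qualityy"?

Rule — shift every letter 3 places forward in the alphabet (wrapping around), then move the first character to the end.
For "qualityy", step one produces "txdolwbb"; step two turns that into "xdolwbbt".

xdolwbbt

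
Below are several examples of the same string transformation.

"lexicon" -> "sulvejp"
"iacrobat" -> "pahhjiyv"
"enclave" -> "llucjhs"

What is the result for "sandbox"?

The rule is to take characters alternately from the front and the back (1st, last, 2nd, 2nd-last, ...), then shift every letter 7 places forward in the alphabet (wrapping around).
On "sandbox": the first step gives "sxaonbd", and the second then gives "zehvuik".
(Check on "iacrobat": → "itaacbro" → "pahhjiyv" ✓)

zehvuik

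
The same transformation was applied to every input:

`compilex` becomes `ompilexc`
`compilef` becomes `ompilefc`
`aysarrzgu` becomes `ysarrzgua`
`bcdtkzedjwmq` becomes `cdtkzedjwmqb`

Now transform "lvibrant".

vibrantl

The pattern: move the first character to the end.
"lvibrant" → "vibrantl".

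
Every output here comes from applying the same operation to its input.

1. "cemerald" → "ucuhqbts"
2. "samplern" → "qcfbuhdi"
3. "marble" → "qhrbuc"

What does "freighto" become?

huywxjev

The pattern: shift every letter 10 places backward in the alphabet (wrapping around), then move the first character to the end.
On "freighto" that produces "huywxjev".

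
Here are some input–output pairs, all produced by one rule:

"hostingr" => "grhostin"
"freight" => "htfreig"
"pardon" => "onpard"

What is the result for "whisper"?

Rule — move the last 2 characters to the front (rotate right by 2).
For "whisper" the result is "erwhisp".

erwhisp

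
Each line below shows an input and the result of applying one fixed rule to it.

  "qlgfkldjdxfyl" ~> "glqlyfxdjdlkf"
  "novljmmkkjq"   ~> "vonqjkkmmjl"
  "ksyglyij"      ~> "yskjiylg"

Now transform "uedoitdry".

Each output is the input with this applied: reverse the string, then move the last 3 characters to the front (rotate right by 3).
Applying both steps to "uedoitdry": "yrdtiodeu", then "deuyrdtio".

deuyrdtio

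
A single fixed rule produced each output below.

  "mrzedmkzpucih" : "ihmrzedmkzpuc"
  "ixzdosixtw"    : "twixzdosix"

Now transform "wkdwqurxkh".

Each output is the input with this applied: move the last 2 characters to the front (rotate right by 2).
Applying that to "wkdwqurxkh" gives "khwkdwqurx".

khwkdwqurx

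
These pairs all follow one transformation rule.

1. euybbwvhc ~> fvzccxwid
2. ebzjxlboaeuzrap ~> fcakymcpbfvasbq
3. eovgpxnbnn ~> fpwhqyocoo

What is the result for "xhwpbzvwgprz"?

yixqcawxhqsa

The transformation: shift every letter 1 place forward in the alphabet (wrapping around).
Applying that to "xhwpbzvwgprz" gives "yixqcawxhqsa".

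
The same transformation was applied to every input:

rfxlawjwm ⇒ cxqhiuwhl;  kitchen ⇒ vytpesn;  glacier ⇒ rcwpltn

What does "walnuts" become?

Each output is the input with this applied: shift every letter 11 places forward in the alphabet (wrapping around), then take characters alternately from the front and the back (1st, last, 2nd, 2nd-last, ...).
Starting from "walnuts": after the first operation, "hlwyfed"; after the second, "hdlewfy".
(Check on "rfxlawjwm": → "cqiwlhuhx" → "cxqhiuwhl" ✓)

hdlewfy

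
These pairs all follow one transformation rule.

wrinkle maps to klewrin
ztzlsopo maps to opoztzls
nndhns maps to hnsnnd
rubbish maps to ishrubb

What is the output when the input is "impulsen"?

What's happening: move the last 3 characters to the front (rotate right by 3).
On "impulsen" that produces "senimpul".

senimpul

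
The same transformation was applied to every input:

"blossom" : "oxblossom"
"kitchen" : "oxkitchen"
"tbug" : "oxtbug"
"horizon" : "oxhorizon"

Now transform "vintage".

What's happening: prepend "ox".
Doing the same to "vintage": "oxvintage".

oxvintage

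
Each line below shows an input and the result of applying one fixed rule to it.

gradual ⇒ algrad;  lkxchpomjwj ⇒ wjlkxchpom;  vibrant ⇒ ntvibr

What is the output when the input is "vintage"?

What's happening: move the last 3 characters to the front (rotate right by 3), then delete the first character.
Starting from "vintage": after the first operation, "agevint"; after the second, "gevint".

gevint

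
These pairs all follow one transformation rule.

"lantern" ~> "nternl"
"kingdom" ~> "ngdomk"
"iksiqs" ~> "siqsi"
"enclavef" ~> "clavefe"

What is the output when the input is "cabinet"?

binetc

Each output is the input with this applied: move the first character to the end, then delete the first character.
Working it through for "cabinet": intermediate "abinetc", final "binetc".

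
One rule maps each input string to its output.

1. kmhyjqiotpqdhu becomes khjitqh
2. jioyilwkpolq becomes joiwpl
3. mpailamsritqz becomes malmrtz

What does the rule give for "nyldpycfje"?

In each case the input is transformed by: keep every other character starting from the first (positions 1st, 3rd, 5th, ...).
For "nyldpycfje" the result is "nlpcj".

nlpcj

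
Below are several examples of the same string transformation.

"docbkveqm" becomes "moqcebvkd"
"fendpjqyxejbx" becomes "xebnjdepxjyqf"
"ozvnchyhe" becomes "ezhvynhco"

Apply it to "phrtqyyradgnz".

Each output is the input with this applied: take characters alternately from the front and the back (1st, last, 2nd, 2nd-last, ...), then move the first character to the end.
"phrtqyyradgnz" → "pzhnrgtdqayry" → "zhnrgtdqayryp".

zhnrgtdqayryp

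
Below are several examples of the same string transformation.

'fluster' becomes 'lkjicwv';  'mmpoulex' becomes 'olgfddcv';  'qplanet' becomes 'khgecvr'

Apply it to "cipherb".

igzyvts

The transformation: sort the characters into reverse alphabetical order, then shift every letter 9 places backward in the alphabet (wrapping around).
Doing the same to "cipherb": "igzyvts".
(Check on "qplanet": → "tqpnlea" → "khgecvr" ✓)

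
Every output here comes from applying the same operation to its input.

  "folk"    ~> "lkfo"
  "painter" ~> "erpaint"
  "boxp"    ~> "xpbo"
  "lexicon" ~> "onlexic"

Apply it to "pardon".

What's happening: move the last 2 characters to the front (rotate right by 2).
Doing the same to "pardon": "onpard".

onpard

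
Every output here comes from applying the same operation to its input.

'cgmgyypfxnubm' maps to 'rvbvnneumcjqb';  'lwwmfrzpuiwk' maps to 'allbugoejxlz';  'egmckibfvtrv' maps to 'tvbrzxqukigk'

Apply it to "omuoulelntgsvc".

dbjdjatacivhkr

Rule — shift every letter 11 places backward in the alphabet (wrapping around).
On "omuoulelntgsvc" that produces "dbjdjatacivhkr".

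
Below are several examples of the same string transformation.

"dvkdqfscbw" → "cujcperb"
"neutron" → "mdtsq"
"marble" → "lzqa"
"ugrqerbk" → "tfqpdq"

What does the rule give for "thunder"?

The transformation: shift every letter 1 place backward in the alphabet (wrapping around), then delete the last 2 characters.
Working it through for "thunder": intermediate "sgtmcdq", final "sgtmc".

sgtmc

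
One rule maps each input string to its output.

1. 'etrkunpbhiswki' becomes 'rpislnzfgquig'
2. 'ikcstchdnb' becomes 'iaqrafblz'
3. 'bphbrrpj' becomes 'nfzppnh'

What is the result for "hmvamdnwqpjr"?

ktykbluonhp

Looking at the pairs, the operation is to shift every letter 2 places backward in the alphabet (wrapping around), then delete the first character.
Applying both steps to "hmvamdnwqpjr": "fktykbluonhp", then "ktykbluonhp".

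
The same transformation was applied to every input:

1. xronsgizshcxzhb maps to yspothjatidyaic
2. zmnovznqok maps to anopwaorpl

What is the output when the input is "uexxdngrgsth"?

Looking at the pairs, the operation is to shift every letter 1 place forward in the alphabet (wrapping around).
On "uexxdngrgsth" that produces "vfyyeohshtui".

vfyyeohshtui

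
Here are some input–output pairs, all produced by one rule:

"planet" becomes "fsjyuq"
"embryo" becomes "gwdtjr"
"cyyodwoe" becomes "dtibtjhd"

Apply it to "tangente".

sljsyjyf

Each output is the input with this applied: shift every letter 5 places forward in the alphabet (wrapping around), then move the first 2 characters to the end (rotate left by 2).
Starting from "tangente": after the first operation, "yfsljsyj"; after the second, "sljsyjyf".
(Check on "planet": → "uqfsjy" → "fsjyuq" ✓)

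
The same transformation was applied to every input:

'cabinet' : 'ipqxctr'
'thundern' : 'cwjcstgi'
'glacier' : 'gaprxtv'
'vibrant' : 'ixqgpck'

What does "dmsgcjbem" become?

bbhvryqts

The pattern: swap the first and last characters, then shift every letter 11 places backward in the alphabet (wrapping around).
For "dmsgcjbem", step one produces "mmsgcjbed"; step two turns that into "bbhvryqts".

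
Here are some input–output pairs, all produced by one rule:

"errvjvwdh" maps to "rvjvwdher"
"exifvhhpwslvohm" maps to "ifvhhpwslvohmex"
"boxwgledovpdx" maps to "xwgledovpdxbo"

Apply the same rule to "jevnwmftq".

The pattern: move the first 2 characters to the end (rotate left by 2).
For "jevnwmftq" the result is "vnwmftqje".

vnwmftqje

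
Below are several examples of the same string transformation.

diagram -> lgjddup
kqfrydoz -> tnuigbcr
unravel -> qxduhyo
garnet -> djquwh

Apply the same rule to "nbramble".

eqduepho

The pattern: swap each adjacent pair of characters (1↔2, 3↔4, ...), then shift every letter 3 places forward in the alphabet (wrapping around).
For "nbramble" the result is "eqduepho".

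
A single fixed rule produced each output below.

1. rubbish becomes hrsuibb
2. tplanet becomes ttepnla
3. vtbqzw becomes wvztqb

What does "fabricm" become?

mfcaibr

Each output is the input with this applied: take characters alternately from the front and the back (1st, last, 2nd, 2nd-last, ...), then swap each adjacent pair of characters (1↔2, 3↔4, ...).
Starting from "fabricm": after the first operation, "fmacbir"; after the second, "mfcaibr".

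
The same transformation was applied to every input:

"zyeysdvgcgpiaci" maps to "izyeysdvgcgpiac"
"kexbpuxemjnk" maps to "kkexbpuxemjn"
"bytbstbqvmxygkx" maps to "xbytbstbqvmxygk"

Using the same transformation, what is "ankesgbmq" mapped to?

Each output is the input with this applied: move the last character to the front.
"ankesgbmq" → "qankesgbm".

qankesgbm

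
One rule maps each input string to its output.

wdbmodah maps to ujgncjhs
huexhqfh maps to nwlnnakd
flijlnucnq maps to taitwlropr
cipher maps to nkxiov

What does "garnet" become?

tkzmgx

Looking at the pairs, the operation is to swap the front and back halves of the string, then shift every letter 6 places forward in the alphabet (wrapping around).
Starting from "garnet": after the first operation, "netgar"; after the second, "tkzmgx".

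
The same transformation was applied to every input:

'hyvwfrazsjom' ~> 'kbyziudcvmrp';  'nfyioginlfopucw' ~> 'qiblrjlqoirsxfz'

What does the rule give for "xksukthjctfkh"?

anvxnwkmfwink

The pattern: shift every letter 3 places forward in the alphabet (wrapping around).
For "xksukthjctfkh" the result is "anvxnwkmfwink".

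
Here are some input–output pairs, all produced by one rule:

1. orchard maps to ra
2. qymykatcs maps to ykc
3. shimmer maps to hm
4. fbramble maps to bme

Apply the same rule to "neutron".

er

The pattern: keep one character in every 3, starting at position 2 (positions 2nd, 5th, 8th, ...).
For "neutron" the result is "er".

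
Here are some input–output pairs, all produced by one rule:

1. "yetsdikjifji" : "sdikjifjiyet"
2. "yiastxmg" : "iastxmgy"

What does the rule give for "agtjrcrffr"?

tjrcrffrag

The pattern: swap the front and back halves of the string, then move the last 3 characters to the front (rotate right by 3).
"agtjrcrffr" → "crffragtjr" → "tjrcrffrag".
(Check on "yiastxmg": → "txmgyias" → "iastxmgy" ✓)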